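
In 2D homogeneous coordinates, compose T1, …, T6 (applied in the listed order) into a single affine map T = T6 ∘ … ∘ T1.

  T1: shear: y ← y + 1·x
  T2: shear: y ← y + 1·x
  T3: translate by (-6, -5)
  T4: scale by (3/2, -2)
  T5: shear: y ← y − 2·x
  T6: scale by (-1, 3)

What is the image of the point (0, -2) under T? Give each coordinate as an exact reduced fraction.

T1 shear: y ← y + 1·x: (0, -2) → (0, -2)
T2 shear: y ← y + 1·x: (0, -2) → (0, -2)
T3 translate by (-6, -5): (0, -2) → (-6, -7)
T4 scale by (3/2, -2): (-6, -7) → (-9, 14)
T5 shear: y ← y − 2·x: (-9, 14) → (-9, 32)
T6 scale by (-1, 3): (-9, 32) → (9, 96)

T(p) = (9, 96)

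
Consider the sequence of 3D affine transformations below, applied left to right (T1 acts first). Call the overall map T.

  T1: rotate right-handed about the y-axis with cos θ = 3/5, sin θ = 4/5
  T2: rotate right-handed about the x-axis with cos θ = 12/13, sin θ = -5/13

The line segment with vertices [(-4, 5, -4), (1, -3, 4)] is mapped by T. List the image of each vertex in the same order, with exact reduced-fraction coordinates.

image vertices: (-28/5, 64/13, -77/65), (19/5, -28/13, 171/65)

T1 rotate right-handed about the y-axis with cos θ = 3/5, sin θ = 4/5: (-4, 5, -4) → (-28/5, 5, 4/5); (1, -3, 4) → (19/5, -3, 8/5)
T2 rotate right-handed about the x-axis with cos θ = 12/13, sin θ = -5/13: (-28/5, 5, 4/5) → (-28/5, 64/13, -77/65); (19/5, -3, 8/5) → (19/5, -28/13, 171/65)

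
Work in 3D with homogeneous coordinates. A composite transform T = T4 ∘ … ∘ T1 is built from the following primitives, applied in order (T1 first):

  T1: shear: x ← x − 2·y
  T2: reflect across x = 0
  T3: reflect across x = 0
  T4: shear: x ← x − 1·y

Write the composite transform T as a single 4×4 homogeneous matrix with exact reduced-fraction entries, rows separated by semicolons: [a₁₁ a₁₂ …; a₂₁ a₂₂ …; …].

T1 = [1 -2 0 0; 0 1 0 0; 0 0 1 0; 0 0 0 1]
T2·T1 = [-1 2 0 0; 0 1 0 0; 0 0 1 0; 0 0 0 1]
T3·…·T1 = [1 -2 0 0; 0 1 0 0; 0 0 1 0; 0 0 0 1]
T4·…·T1 = [1 -3 0 0; 0 1 0 0; 0 0 1 0; 0 0 0 1]

T = [1 -3 0 0; 0 1 0 0; 0 0 1 0; 0 0 0 1]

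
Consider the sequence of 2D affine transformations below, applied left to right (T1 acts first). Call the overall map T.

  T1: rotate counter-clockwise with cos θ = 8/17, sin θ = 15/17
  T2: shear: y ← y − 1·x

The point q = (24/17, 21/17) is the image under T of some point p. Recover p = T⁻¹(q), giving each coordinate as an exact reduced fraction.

p = (3, 0)

T1 = [8/17 -15/17 0; 15/17 8/17 0; 0 0 1]
T2·T1 = [8/17 -15/17 0; 7/17 23/17 0; 0 0 1]
det M = 1; M⁻¹ = [23/17 15/17 0; -7/17 8/17 0; 0 0 1]
M⁻¹ · (24/17, 21/17)ᵀ = (3, 0)ᵀ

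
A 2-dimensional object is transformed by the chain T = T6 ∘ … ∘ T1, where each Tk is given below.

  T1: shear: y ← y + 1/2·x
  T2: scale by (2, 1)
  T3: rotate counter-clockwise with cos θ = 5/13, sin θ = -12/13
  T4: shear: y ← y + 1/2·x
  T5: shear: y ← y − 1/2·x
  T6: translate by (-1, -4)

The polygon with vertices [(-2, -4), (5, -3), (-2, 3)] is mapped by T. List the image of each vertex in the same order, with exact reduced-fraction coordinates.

image vertices: (-93/13, -29/13), (31/13, -349/26), (-9/13, 6/13)

T1 shear: y ← y + 1/2·x: (-2, -4) → (-2, -5); (5, -3) → (5, -1/2); (-2, 3) → (-2, 2)
T2 scale by (2, 1): (-2, -5) → (-4, -5); (5, -1/2) → (10, -1/2); (-2, 2) → (-4, 2)
T3 rotate counter-clockwise with cos θ = 5/13, sin θ = -12/13: (-4, -5) → (-80/13, 23/13); (10, -1/2) → (44/13, -245/26); (-4, 2) → (4/13, 58/13)
T4 shear: y ← y + 1/2·x: (-80/13, 23/13) → (-80/13, -17/13); (44/13, -245/26) → (44/13, -201/26); (4/13, 58/13) → (4/13, 60/13)
T5 shear: y ← y − 1/2·x: (-80/13, -17/13) → (-80/13, 23/13); (44/13, -201/26) → (44/13, -245/26); (4/13, 60/13) → (4/13, 58/13)
T6 translate by (-1, -4): (-80/13, 23/13) → (-93/13, -29/13); (44/13, -245/26) → (31/13, -349/26); (4/13, 58/13) → (-9/13, 6/13)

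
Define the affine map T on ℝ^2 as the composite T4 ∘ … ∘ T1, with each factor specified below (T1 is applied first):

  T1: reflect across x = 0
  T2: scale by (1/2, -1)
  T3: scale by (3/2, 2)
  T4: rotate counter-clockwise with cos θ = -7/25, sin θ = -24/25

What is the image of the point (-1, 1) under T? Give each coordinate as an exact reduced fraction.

T1 reflect across x = 0: (-1, 1) → (1, 1)
T2 scale by (1/2, -1): (1, 1) → (1/2, -1)
T3 scale by (3/2, 2): (1/2, -1) → (3/4, -2)
T4 rotate counter-clockwise with cos θ = -7/25, sin θ = -24/25: (3/4, -2) → (-213/100, -4/25)

T(p) = (-213/100, -4/25)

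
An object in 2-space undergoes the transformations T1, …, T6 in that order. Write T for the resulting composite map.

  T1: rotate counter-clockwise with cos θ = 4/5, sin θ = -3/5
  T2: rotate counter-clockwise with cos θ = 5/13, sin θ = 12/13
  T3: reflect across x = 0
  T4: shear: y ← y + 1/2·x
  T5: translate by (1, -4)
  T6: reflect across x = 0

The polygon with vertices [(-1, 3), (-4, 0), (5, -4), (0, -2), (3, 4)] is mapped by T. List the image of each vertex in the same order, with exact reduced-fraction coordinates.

image vertices: (-44/13, -19/26), (-289/65, -56/13), (347/65, -105/13), (1/65, -81/13), (-29/65, 9/13)

T1 rotate counter-clockwise with cos θ = 4/5, sin θ = -3/5: (-1, 3) → (1, 3); (-4, 0) → (-16/5, 12/5); (5, -4) → (8/5, -31/5); (0, -2) → (-6/5, -8/5); (3, 4) → (24/5, 7/5)
T2 rotate counter-clockwise with cos θ = 5/13, sin θ = 12/13: (1, 3) → (-31/13, 27/13); (-16/5, 12/5) → (-224/65, -132/65); (8/5, -31/5) → (412/65, -59/65); (-6/5, -8/5) → (66/65, -112/65); (24/5, 7/5) → (36/65, 323/65)
T3 reflect across x = 0: (-31/13, 27/13) → (31/13, 27/13); (-224/65, -132/65) → (224/65, -132/65); (412/65, -59/65) → (-412/65, -59/65); (66/65, -112/65) → (-66/65, -112/65); (36/65, 323/65) → (-36/65, 323/65)
T4 shear: y ← y + 1/2·x: (31/13, 27/13) → (31/13, 85/26); (224/65, -132/65) → (224/65, -4/13); (-412/65, -59/65) → (-412/65, -53/13); (-66/65, -112/65) → (-66/65, -29/13); (-36/65, 323/65) → (-36/65, 61/13)
T5 translate by (1, -4): (31/13, 85/26) → (44/13, -19/26); (224/65, -4/13) → (289/65, -56/13); (-412/65, -53/13) → (-347/65, -105/13); (-66/65, -29/13) → (-1/65, -81/13); (-36/65, 61/13) → (29/65, 9/13)
T6 reflect across x = 0: (44/13, -19/26) → (-44/13, -19/26); (289/65, -56/13) → (-289/65, -56/13); (-347/65, -105/13) → (347/65, -105/13); (-1/65, -81/13) → (1/65, -81/13); (29/65, 9/13) → (-29/65, 9/13)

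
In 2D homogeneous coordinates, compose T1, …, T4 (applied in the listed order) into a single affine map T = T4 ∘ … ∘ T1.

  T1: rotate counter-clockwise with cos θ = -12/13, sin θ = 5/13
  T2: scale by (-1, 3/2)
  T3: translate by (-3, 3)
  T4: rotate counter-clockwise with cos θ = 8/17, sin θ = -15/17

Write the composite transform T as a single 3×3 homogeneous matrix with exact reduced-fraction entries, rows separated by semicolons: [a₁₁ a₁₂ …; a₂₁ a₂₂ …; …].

T = [417/442 -230/221 21/17; -120/221 -219/221 69/17; 0 0 1]

T1 = [-12/13 -5/13 0; 5/13 -12/13 0; 0 0 1]
T2·T1 = [12/13 5/13 0; 15/26 -18/13 0; 0 0 1]
T3·…·T1 = [12/13 5/13 -3; 15/26 -18/13 3; 0 0 1]
T4·…·T1 = [417/442 -230/221 21/17; -120/221 -219/221 69/17; 0 0 1]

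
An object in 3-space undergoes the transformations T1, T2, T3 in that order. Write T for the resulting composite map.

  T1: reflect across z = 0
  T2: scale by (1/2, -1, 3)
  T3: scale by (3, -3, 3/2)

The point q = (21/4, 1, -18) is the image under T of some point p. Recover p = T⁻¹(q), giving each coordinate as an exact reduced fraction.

p = (7/2, 1/3, 4)

T1 = [1 0 0 0; 0 1 0 0; 0 0 -1 0; 0 0 0 1]
T2·T1 = [1/2 0 0 0; 0 -1 0 0; 0 0 -3 0; 0 0 0 1]
T3·…·T1 = [3/2 0 0 0; 0 3 0 0; 0 0 -9/2 0; 0 0 0 1]
det M = -81/4; M⁻¹ = [2/3 0 0 0; 0 1/3 0 0; 0 0 -2/9 0; 0 0 0 1]
M⁻¹ · (21/4, 1, -18)ᵀ = (7/2, 1/3, 4)ᵀ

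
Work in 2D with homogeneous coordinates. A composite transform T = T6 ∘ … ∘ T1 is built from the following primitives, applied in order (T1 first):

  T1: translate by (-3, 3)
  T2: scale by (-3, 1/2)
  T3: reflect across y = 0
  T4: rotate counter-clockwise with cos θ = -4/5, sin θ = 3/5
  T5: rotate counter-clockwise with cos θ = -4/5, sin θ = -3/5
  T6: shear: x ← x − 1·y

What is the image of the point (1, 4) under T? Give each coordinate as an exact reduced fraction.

T1 translate by (-3, 3): (1, 4) → (-2, 7)
T2 scale by (-3, 1/2): (-2, 7) → (6, 7/2)
T3 reflect across y = 0: (6, 7/2) → (6, -7/2)
T4 rotate counter-clockwise with cos θ = -4/5, sin θ = 3/5: (6, -7/2) → (-27/10, 32/5)
T5 rotate counter-clockwise with cos θ = -4/5, sin θ = -3/5: (-27/10, 32/5) → (6, -7/2)
T6 shear: x ← x − 1·y: (6, -7/2) → (19/2, -7/2)

T(p) = (19/2, -7/2)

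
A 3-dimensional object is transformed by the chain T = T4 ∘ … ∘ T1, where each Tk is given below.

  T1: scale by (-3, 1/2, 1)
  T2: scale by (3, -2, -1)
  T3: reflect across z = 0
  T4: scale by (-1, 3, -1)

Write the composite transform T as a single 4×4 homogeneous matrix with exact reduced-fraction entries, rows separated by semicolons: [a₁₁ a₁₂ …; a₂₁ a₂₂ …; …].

T1 = [-3 0 0 0; 0 1/2 0 0; 0 0 1 0; 0 0 0 1]
T2·T1 = [-9 0 0 0; 0 -1 0 0; 0 0 -1 0; 0 0 0 1]
T3·…·T1 = [-9 0 0 0; 0 -1 0 0; 0 0 1 0; 0 0 0 1]
T4·…·T1 = [9 0 0 0; 0 -3 0 0; 0 0 -1 0; 0 0 0 1]

T = [9 0 0 0; 0 -3 0 0; 0 0 -1 0; 0 0 0 1]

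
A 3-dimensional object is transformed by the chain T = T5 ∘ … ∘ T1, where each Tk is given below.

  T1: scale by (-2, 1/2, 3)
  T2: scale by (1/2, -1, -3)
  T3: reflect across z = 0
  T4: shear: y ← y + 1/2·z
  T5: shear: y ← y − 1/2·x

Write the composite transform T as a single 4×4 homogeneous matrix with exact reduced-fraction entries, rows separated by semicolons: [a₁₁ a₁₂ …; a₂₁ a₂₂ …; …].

T1 = [-2 0 0 0; 0 1/2 0 0; 0 0 3 0; 0 0 0 1]
T2·T1 = [-1 0 0 0; 0 -1/2 0 0; 0 0 -9 0; 0 0 0 1]
T3·…·T1 = [-1 0 0 0; 0 -1/2 0 0; 0 0 9 0; 0 0 0 1]
T4·…·T1 = [-1 0 0 0; 0 -1/2 9/2 0; 0 0 9 0; 0 0 0 1]
T5·…·T1 = [-1 0 0 0; 1/2 -1/2 9/2 0; 0 0 9 0; 0 0 0 1]

T = [-1 0 0 0; 1/2 -1/2 9/2 0; 0 0 9 0; 0 0 0 1]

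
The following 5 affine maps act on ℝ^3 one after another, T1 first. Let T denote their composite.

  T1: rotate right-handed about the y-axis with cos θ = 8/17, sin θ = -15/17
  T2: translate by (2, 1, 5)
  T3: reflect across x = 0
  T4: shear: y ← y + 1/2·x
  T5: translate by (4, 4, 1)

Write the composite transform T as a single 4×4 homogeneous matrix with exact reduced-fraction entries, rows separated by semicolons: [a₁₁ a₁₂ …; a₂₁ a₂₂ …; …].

T1 = [8/17 0 -15/17 0; 0 1 0 0; 15/17 0 8/17 0; 0 0 0 1]
T2·T1 = [8/17 0 -15/17 2; 0 1 0 1; 15/17 0 8/17 5; 0 0 0 1]
T3·…·T1 = [-8/17 0 15/17 -2; 0 1 0 1; 15/17 0 8/17 5; 0 0 0 1]
T4·…·T1 = [-8/17 0 15/17 -2; -4/17 1 15/34 0; 15/17 0 8/17 5; 0 0 0 1]
T5·…·T1 = [-8/17 0 15/17 2; -4/17 1 15/34 4; 15/17 0 8/17 6; 0 0 0 1]

T = [-8/17 0 15/17 2; -4/17 1 15/34 4; 15/17 0 8/17 6; 0 0 0 1]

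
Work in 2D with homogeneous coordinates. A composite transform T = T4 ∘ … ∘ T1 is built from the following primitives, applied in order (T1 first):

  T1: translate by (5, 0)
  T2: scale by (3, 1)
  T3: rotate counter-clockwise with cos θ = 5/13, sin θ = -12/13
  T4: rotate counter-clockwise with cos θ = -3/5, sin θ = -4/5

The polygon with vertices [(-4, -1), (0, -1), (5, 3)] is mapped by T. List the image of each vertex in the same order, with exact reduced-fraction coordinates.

T1 translate by (5, 0): (-4, -1) → (1, -1); (0, -1) → (5, -1); (5, 3) → (10, 3)
T2 scale by (3, 1): (1, -1) → (3, -1); (5, -1) → (15, -1); (10, 3) → (30, 3)
T3 rotate counter-clockwise with cos θ = 5/13, sin θ = -12/13: (3, -1) → (3/13, -41/13); (15, -1) → (63/13, -185/13); (30, 3) → (186/13, -345/13)
T4 rotate counter-clockwise with cos θ = -3/5, sin θ = -4/5: (3/13, -41/13) → (-173/65, 111/65); (63/13, -185/13) → (-929/65, 303/65); (186/13, -345/13) → (-1938/65, 291/65)

image vertices: (-173/65, 111/65), (-929/65, 303/65), (-1938/65, 291/65)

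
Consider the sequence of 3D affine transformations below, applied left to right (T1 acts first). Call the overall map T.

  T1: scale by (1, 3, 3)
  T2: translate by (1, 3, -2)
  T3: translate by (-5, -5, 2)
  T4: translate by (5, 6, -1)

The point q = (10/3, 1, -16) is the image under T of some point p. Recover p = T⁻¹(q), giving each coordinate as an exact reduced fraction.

p = (7/3, -1, -5)

T1 = [1 0 0 0; 0 3 0 0; 0 0 3 0; 0 0 0 1]
T2·T1 = [1 0 0 1; 0 3 0 3; 0 0 3 -2; 0 0 0 1]
T3·…·T1 = [1 0 0 -4; 0 3 0 -2; 0 0 3 0; 0 0 0 1]
T4·…·T1 = [1 0 0 1; 0 3 0 4; 0 0 3 -1; 0 0 0 1]
det M = 9; M⁻¹ = [1 0 0 -1; 0 1/3 0 -4/3; 0 0 1/3 1/3; 0 0 0 1]
M⁻¹ · (10/3, 1, -16)ᵀ = (7/3, -1, -5)ᵀ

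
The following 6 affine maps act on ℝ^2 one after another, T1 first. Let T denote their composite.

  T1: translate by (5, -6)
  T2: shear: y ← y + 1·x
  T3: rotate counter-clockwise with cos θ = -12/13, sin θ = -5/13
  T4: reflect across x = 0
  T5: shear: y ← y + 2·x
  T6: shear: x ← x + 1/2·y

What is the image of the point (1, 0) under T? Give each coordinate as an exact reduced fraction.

T(p) = (129/13, 114/13)

T1 translate by (5, -6): (1, 0) → (6, -6)
T2 shear: y ← y + 1·x: (6, -6) → (6, 0)
T3 rotate counter-clockwise with cos θ = -12/13, sin θ = -5/13: (6, 0) → (-72/13, -30/13)
T4 reflect across x = 0: (-72/13, -30/13) → (72/13, -30/13)
T5 shear: y ← y + 2·x: (72/13, -30/13) → (72/13, 114/13)
T6 shear: x ← x + 1/2·y: (72/13, 114/13) → (129/13, 114/13)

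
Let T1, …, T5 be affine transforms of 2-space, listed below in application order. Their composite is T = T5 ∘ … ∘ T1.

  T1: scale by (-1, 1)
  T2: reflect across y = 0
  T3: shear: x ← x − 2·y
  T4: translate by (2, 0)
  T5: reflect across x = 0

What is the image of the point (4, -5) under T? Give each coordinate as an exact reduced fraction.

T(p) = (12, 5)

T1 scale by (-1, 1): (4, -5) → (-4, -5)
T2 reflect across y = 0: (-4, -5) → (-4, 5)
T3 shear: x ← x − 2·y: (-4, 5) → (-14, 5)
T4 translate by (2, 0): (-14, 5) → (-12, 5)
T5 reflect across x = 0: (-12, 5) → (12, 5)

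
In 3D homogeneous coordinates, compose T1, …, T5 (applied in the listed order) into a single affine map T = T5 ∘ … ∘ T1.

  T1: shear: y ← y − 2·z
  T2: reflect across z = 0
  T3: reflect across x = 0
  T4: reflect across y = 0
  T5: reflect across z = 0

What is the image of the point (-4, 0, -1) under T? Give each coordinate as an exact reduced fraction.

T(p) = (4, -2, -1)

T1 shear: y ← y − 2·z: (-4, 0, -1) → (-4, 2, -1)
T2 reflect across z = 0: (-4, 2, -1) → (-4, 2, 1)
T3 reflect across x = 0: (-4, 2, 1) → (4, 2, 1)
T4 reflect across y = 0: (4, 2, 1) → (4, -2, 1)
T5 reflect across z = 0: (4, -2, 1) → (4, -2, -1)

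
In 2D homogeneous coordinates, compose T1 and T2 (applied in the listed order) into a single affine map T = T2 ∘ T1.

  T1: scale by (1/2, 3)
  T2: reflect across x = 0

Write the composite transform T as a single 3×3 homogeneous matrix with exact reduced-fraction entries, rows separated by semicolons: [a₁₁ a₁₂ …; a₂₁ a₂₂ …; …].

T = [-1/2 0 0; 0 3 0; 0 0 1]

T1 = [1/2 0 0; 0 3 0; 0 0 1]
T2·T1 = [-1/2 0 0; 0 3 0; 0 0 1]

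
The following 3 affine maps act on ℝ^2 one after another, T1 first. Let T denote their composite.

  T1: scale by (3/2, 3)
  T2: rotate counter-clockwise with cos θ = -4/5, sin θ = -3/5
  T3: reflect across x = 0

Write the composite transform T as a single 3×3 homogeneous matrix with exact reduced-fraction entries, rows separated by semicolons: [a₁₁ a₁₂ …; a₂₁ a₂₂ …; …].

T = [6/5 -9/5 0; -9/10 -12/5 0; 0 0 1]

T1 = [3/2 0 0; 0 3 0; 0 0 1]
T2·T1 = [-6/5 9/5 0; -9/10 -12/5 0; 0 0 1]
T3·…·T1 = [6/5 -9/5 0; -9/10 -12/5 0; 0 0 1]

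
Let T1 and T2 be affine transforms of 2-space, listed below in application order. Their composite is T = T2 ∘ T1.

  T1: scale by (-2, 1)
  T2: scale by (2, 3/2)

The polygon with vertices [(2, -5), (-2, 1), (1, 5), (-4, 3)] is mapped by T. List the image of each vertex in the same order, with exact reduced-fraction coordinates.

image vertices: (-8, -15/2), (8, 3/2), (-4, 15/2), (16, 9/2)

T1 scale by (-2, 1): (2, -5) → (-4, -5); (-2, 1) → (4, 1); (1, 5) → (-2, 5); (-4, 3) → (8, 3)
T2 scale by (2, 3/2): (-4, -5) → (-8, -15/2); (4, 1) → (8, 3/2); (-2, 5) → (-4, 15/2); (8, 3) → (16, 9/2)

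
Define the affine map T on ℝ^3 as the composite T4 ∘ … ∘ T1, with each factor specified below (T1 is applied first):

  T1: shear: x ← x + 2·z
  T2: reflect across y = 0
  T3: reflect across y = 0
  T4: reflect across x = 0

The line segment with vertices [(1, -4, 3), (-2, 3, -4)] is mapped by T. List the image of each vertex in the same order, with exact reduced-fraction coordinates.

image vertices: (-7, -4, 3), (10, 3, -4)

T1 shear: x ← x + 2·z: (1, -4, 3) → (7, -4, 3); (-2, 3, -4) → (-10, 3, -4)
T2 reflect across y = 0: (7, -4, 3) → (7, 4, 3); (-10, 3, -4) → (-10, -3, -4)
T3 reflect across y = 0: (7, 4, 3) → (7, -4, 3); (-10, -3, -4) → (-10, 3, -4)
T4 reflect across x = 0: (7, -4, 3) → (-7, -4, 3); (-10, 3, -4) → (10, 3, -4)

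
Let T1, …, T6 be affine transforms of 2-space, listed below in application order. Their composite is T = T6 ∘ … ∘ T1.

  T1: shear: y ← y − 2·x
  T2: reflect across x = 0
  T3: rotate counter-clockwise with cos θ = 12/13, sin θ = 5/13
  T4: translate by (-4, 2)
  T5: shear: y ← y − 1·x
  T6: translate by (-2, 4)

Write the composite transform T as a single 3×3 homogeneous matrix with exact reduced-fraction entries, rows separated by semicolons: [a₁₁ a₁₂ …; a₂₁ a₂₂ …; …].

T = [-2/13 -5/13 -6; -27/13 17/13 10; 0 0 1]

T1 = [1 0 0; -2 1 0; 0 0 1]
T2·T1 = [-1 0 0; -2 1 0; 0 0 1]
T3·…·T1 = [-2/13 -5/13 0; -29/13 12/13 0; 0 0 1]
T4·…·T1 = [-2/13 -5/13 -4; -29/13 12/13 2; 0 0 1]
T5·…·T1 = [-2/13 -5/13 -4; -27/13 17/13 6; 0 0 1]
T6·…·T1 = [-2/13 -5/13 -6; -27/13 17/13 10; 0 0 1]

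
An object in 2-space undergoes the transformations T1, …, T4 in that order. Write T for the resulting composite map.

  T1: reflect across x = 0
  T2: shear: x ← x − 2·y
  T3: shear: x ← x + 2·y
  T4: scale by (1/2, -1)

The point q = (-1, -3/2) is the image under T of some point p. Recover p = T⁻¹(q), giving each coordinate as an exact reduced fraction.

T1 = [-1 0 0; 0 1 0; 0 0 1]
T2·T1 = [-1 -2 0; 0 1 0; 0 0 1]
T3·…·T1 = [-1 0 0; 0 1 0; 0 0 1]
T4·…·T1 = [-1/2 0 0; 0 -1 0; 0 0 1]
det M = 1/2; M⁻¹ = [-2 0 0; 0 -1 0; 0 0 1]
M⁻¹ · (-1, -3/2)ᵀ = (2, 3/2)ᵀ

p = (2, 3/2)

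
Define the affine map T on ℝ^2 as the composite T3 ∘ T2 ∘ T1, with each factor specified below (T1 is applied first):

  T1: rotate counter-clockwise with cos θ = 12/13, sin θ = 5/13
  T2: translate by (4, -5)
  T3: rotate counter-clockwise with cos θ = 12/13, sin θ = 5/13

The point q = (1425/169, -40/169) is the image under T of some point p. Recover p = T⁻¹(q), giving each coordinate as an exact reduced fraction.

p = (4, 0)

T1 = [12/13 -5/13 0; 5/13 12/13 0; 0 0 1]
T2·T1 = [12/13 -5/13 4; 5/13 12/13 -5; 0 0 1]
T3·…·T1 = [119/169 -120/169 73/13; 120/169 119/169 -40/13; 0 0 1]
det M = 1; M⁻¹ = [119/169 120/169 -23/13; -120/169 119/169 80/13; 0 0 1]
M⁻¹ · (1425/169, -40/169)ᵀ = (4, 0)ᵀ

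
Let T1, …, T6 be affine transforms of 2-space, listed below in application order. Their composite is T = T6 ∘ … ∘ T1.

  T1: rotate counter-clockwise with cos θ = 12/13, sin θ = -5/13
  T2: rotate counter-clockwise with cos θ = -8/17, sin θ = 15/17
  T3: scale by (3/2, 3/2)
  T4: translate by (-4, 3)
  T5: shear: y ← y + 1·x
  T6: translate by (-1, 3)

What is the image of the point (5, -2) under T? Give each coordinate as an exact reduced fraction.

T(p) = (-1205/442, 5315/442)

T1 rotate counter-clockwise with cos θ = 12/13, sin θ = -5/13: (5, -2) → (50/13, -49/13)
T2 rotate counter-clockwise with cos θ = -8/17, sin θ = 15/17: (50/13, -49/13) → (335/221, 1142/221)
T3 scale by (3/2, 3/2): (335/221, 1142/221) → (1005/442, 1713/221)
T4 translate by (-4, 3): (1005/442, 1713/221) → (-763/442, 2376/221)
T5 shear: y ← y + 1·x: (-763/442, 2376/221) → (-763/442, 3989/442)
T6 translate by (-1, 3): (-763/442, 3989/442) → (-1205/442, 5315/442)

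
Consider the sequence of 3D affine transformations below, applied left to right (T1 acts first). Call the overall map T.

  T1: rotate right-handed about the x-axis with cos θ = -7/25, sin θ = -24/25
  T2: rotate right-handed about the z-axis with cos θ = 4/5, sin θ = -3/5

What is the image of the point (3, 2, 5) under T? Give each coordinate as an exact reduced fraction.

T(p) = (618/125, 199/125, -83/25)

T1 rotate right-handed about the x-axis with cos θ = -7/25, sin θ = -24/25: (3, 2, 5) → (3, 106/25, -83/25)
T2 rotate right-handed about the z-axis with cos θ = 4/5, sin θ = -3/5: (3, 106/25, -83/25) → (618/125, 199/125, -83/25)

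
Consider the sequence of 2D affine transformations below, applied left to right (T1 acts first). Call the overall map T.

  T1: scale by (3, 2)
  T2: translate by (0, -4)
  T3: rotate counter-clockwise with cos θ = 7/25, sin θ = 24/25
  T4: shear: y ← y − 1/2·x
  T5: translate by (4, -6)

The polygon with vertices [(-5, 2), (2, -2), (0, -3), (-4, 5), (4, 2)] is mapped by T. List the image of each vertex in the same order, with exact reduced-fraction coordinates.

image vertices: (-1/5, -183/10), (334/25, -179/25), (68/5, -68/5), (-128/25, -282/25), (184/25, 96/25)

T1 scale by (3, 2): (-5, 2) → (-15, 4); (2, -2) → (6, -4); (0, -3) → (0, -6); (-4, 5) → (-12, 10); (4, 2) → (12, 4)
T2 translate by (0, -4): (-15, 4) → (-15, 0); (6, -4) → (6, -8); (0, -6) → (0, -10); (-12, 10) → (-12, 6); (12, 4) → (12, 0)
T3 rotate counter-clockwise with cos θ = 7/25, sin θ = 24/25: (-15, 0) → (-21/5, -72/5); (6, -8) → (234/25, 88/25); (0, -10) → (48/5, -14/5); (-12, 6) → (-228/25, -246/25); (12, 0) → (84/25, 288/25)
T4 shear: y ← y − 1/2·x: (-21/5, -72/5) → (-21/5, -123/10); (234/25, 88/25) → (234/25, -29/25); (48/5, -14/5) → (48/5, -38/5); (-228/25, -246/25) → (-228/25, -132/25); (84/25, 288/25) → (84/25, 246/25)
T5 translate by (4, -6): (-21/5, -123/10) → (-1/5, -183/10); (234/25, -29/25) → (334/25, -179/25); (48/5, -38/5) → (68/5, -68/5); (-228/25, -132/25) → (-128/25, -282/25); (84/25, 246/25) → (184/25, 96/25)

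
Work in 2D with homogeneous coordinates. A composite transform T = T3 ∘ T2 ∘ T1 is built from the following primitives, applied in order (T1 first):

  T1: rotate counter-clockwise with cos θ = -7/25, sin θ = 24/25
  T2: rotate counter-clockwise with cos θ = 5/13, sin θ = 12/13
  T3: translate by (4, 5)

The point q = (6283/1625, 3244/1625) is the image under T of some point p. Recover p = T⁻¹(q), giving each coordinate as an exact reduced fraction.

T1 = [-7/25 -24/25 0; 24/25 -7/25 0; 0 0 1]
T2·T1 = [-323/325 -36/325 0; 36/325 -323/325 0; 0 0 1]
T3·…·T1 = [-323/325 -36/325 4; 36/325 -323/325 5; 0 0 1]
det M = 1; M⁻¹ = [-323/325 36/325 1112/325; -36/325 -323/325 1759/325; 0 0 1]
M⁻¹ · (6283/1625, 3244/1625)ᵀ = (-1/5, 3)ᵀ

p = (-1/5, 3)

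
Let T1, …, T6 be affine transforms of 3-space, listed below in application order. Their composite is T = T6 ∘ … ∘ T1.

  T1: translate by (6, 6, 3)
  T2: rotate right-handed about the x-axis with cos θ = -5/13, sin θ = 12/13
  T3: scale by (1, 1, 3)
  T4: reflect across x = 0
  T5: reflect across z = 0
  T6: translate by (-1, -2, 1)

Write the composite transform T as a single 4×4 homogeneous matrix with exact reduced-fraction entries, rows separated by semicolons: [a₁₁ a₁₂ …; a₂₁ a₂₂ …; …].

T = [-1 0 0 -7; 0 -5/13 -12/13 -92/13; 0 -36/13 15/13 -158/13; 0 0 0 1]

T1 = [1 0 0 6; 0 1 0 6; 0 0 1 3; 0 0 0 1]
T2·T1 = [1 0 0 6; 0 -5/13 -12/13 -66/13; 0 12/13 -5/13 57/13; 0 0 0 1]
T3·…·T1 = [1 0 0 6; 0 -5/13 -12/13 -66/13; 0 36/13 -15/13 171/13; 0 0 0 1]
T4·…·T1 = [-1 0 0 -6; 0 -5/13 -12/13 -66/13; 0 36/13 -15/13 171/13; 0 0 0 1]
T5·…·T1 = [-1 0 0 -6; 0 -5/13 -12/13 -66/13; 0 -36/13 15/13 -171/13; 0 0 0 1]
T6·…·T1 = [-1 0 0 -7; 0 -5/13 -12/13 -92/13; 0 -36/13 15/13 -158/13; 0 0 0 1]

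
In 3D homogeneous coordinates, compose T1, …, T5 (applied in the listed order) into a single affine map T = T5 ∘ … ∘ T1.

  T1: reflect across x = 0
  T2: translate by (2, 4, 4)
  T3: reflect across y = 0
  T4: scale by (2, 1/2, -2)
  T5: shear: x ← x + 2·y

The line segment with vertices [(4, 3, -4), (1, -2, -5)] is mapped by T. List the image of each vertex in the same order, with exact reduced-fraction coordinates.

T1 reflect across x = 0: (4, 3, -4) → (-4, 3, -4); (1, -2, -5) → (-1, -2, -5)
T2 translate by (2, 4, 4): (-4, 3, -4) → (-2, 7, 0); (-1, -2, -5) → (1, 2, -1)
T3 reflect across y = 0: (-2, 7, 0) → (-2, -7, 0); (1, 2, -1) → (1, -2, -1)
T4 scale by (2, 1/2, -2): (-2, -7, 0) → (-4, -7/2, 0); (1, -2, -1) → (2, -1, 2)
T5 shear: x ← x + 2·y: (-4, -7/2, 0) → (-11, -7/2, 0); (2, -1, 2) → (0, -1, 2)

image vertices: (-11, -7/2, 0), (0, -1, 2)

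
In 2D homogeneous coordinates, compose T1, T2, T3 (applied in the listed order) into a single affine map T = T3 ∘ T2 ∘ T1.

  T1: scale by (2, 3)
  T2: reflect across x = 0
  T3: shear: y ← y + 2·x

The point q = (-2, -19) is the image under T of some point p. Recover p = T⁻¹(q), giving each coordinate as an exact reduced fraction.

p = (1, -5)

T1 = [2 0 0; 0 3 0; 0 0 1]
T2·T1 = [-2 0 0; 0 3 0; 0 0 1]
T3·…·T1 = [-2 0 0; -4 3 0; 0 0 1]
det M = -6; M⁻¹ = [-1/2 0 0; -2/3 1/3 0; 0 0 1]
M⁻¹ · (-2, -19)ᵀ = (1, -5)ᵀ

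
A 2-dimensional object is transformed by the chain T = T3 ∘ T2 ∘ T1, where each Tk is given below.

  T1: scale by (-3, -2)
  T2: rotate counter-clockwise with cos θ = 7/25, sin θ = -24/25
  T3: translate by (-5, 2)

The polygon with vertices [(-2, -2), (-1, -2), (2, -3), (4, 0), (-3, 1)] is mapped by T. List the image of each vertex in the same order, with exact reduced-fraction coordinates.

image vertices: (13/25, -66/25), (-8/25, 6/25), (-23/25, 236/25), (-209/25, 338/25), (-22/5, -36/5)

T1 scale by (-3, -2): (-2, -2) → (6, 4); (-1, -2) → (3, 4); (2, -3) → (-6, 6); (4, 0) → (-12, 0); (-3, 1) → (9, -2)
T2 rotate counter-clockwise with cos θ = 7/25, sin θ = -24/25: (6, 4) → (138/25, -116/25); (3, 4) → (117/25, -44/25); (-6, 6) → (102/25, 186/25); (-12, 0) → (-84/25, 288/25); (9, -2) → (3/5, -46/5)
T3 translate by (-5, 2): (138/25, -116/25) → (13/25, -66/25); (117/25, -44/25) → (-8/25, 6/25); (102/25, 186/25) → (-23/25, 236/25); (-84/25, 288/25) → (-209/25, 338/25); (3/5, -46/5) → (-22/5, -36/5)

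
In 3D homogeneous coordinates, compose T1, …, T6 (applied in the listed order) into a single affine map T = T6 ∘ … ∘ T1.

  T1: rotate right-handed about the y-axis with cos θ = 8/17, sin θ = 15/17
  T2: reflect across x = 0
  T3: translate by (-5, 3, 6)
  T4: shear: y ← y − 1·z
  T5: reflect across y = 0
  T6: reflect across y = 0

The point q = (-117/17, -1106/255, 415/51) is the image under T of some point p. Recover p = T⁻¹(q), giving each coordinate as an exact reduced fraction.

T1 = [8/17 0 15/17 0; 0 1 0 0; -15/17 0 8/17 0; 0 0 0 1]
T2·T1 = [-8/17 0 -15/17 0; 0 1 0 0; -15/17 0 8/17 0; 0 0 0 1]
T3·…·T1 = [-8/17 0 -15/17 -5; 0 1 0 3; -15/17 0 8/17 6; 0 0 0 1]
T4·…·T1 = [-8/17 0 -15/17 -5; 15/17 1 -8/17 -3; -15/17 0 8/17 6; 0 0 0 1]
T5·…·T1 = [-8/17 0 -15/17 -5; -15/17 -1 8/17 3; -15/17 0 8/17 6; 0 0 0 1]
T6·…·T1 = [-8/17 0 -15/17 -5; 15/17 1 -8/17 -3; -15/17 0 8/17 6; 0 0 0 1]
det M = -1; M⁻¹ = [-8/17 0 -15/17 50/17; 0 1 1 -3; -15/17 0 8/17 -123/17; 0 0 0 1]
M⁻¹ · (-117/17, -1106/255, 415/51)ᵀ = (-1, 4/5, 8/3)ᵀ

p = (-1, 4/5, 8/3)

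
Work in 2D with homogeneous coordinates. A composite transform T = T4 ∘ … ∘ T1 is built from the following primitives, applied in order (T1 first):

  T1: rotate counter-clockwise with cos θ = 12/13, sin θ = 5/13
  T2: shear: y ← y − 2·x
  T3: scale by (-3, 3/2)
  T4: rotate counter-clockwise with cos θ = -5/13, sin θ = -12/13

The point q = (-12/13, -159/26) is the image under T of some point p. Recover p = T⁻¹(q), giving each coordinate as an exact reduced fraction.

T1 = [12/13 -5/13 0; 5/13 12/13 0; 0 0 1]
T2·T1 = [12/13 -5/13 0; -19/13 22/13 0; 0 0 1]
T3·…·T1 = [-36/13 15/13 0; -57/26 33/13 0; 0 0 1]
T4·…·T1 = [-162/169 321/169 0; 1149/338 -345/169 0; 0 0 1]
det M = -9/2; M⁻¹ = [230/507 214/507 0; 383/507 36/169 0; 0 0 1]
M⁻¹ · (-12/13, -159/26)ᵀ = (-3, -2)ᵀ

p = (-3, -2)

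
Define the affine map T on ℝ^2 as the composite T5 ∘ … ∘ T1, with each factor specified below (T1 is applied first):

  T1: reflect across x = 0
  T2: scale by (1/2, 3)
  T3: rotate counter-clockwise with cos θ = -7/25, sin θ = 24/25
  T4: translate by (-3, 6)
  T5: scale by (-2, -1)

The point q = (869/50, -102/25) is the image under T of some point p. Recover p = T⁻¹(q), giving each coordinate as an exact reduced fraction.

p = (1/2, 2)

T1 = [-1 0 0; 0 1 0; 0 0 1]
T2·T1 = [-1/2 0 0; 0 3 0; 0 0 1]
T3·…·T1 = [7/50 -72/25 0; -12/25 -21/25 0; 0 0 1]
T4·…·T1 = [7/50 -72/25 -3; -12/25 -21/25 6; 0 0 1]
T5·…·T1 = [-7/25 144/25 6; 12/25 21/25 -6; 0 0 1]
det M = -3; M⁻¹ = [-7/25 48/25 66/5; 4/25 7/75 -2/5; 0 0 1]
M⁻¹ · (869/50, -102/25)ᵀ = (1/2, 2)ᵀ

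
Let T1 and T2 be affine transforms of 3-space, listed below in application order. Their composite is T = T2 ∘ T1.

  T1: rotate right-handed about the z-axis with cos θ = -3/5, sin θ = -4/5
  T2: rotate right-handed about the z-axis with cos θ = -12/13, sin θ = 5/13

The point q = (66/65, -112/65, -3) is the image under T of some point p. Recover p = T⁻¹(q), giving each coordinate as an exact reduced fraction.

T1 = [-3/5 4/5 0 0; -4/5 -3/5 0 0; 0 0 1 0; 0 0 0 1]
T2·T1 = [56/65 -33/65 0 0; 33/65 56/65 0 0; 0 0 1 0; 0 0 0 1]
det M = 1; M⁻¹ = [56/65 33/65 0 0; -33/65 56/65 0 0; 0 0 1 0; 0 0 0 1]
M⁻¹ · (66/65, -112/65, -3)ᵀ = (0, -2, -3)ᵀ

p = (0, -2, -3)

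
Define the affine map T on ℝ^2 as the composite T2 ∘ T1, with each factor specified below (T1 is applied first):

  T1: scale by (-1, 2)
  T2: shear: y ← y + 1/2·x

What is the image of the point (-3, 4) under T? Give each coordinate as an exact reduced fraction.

T(p) = (3, 19/2)

T1 scale by (-1, 2): (-3, 4) → (3, 8)
T2 shear: y ← y + 1/2·x: (3, 8) → (3, 19/2)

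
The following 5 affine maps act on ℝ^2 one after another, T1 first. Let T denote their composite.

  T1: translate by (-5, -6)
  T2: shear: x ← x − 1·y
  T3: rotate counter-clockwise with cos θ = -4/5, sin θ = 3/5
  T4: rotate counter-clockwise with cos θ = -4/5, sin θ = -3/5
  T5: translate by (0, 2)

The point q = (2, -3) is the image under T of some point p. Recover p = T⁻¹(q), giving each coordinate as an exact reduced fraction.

p = (2, 1)

T1 = [1 0 -5; 0 1 -6; 0 0 1]
T2·T1 = [1 -1 1; 0 1 -6; 0 0 1]
T3·…·T1 = [-4/5 1/5 14/5; 3/5 -7/5 27/5; 0 0 1]
T4·…·T1 = [1 -1 1; 0 1 -6; 0 0 1]
T5·…·T1 = [1 -1 1; 0 1 -4; 0 0 1]
det M = 1; M⁻¹ = [1 1 3; 0 1 4; 0 0 1]
M⁻¹ · (2, -3)ᵀ = (2, 1)ᵀ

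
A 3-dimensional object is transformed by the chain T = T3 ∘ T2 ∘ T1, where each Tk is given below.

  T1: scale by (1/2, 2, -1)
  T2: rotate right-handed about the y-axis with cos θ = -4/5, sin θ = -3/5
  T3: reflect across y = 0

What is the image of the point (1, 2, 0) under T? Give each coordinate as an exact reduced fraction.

T1 scale by (1/2, 2, -1): (1, 2, 0) → (1/2, 4, 0)
T2 rotate right-handed about the y-axis with cos θ = -4/5, sin θ = -3/5: (1/2, 4, 0) → (-2/5, 4, 3/10)
T3 reflect across y = 0: (-2/5, 4, 3/10) → (-2/5, -4, 3/10)

T(p) = (-2/5, -4, 3/10)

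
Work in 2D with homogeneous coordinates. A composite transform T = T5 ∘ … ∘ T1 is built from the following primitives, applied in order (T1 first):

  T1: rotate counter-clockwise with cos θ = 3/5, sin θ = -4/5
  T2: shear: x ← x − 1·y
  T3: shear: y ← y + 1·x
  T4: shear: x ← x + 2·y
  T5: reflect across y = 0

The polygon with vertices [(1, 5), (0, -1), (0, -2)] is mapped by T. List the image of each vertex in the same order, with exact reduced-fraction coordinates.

image vertices: (58/5, -23/5), (-9/5, 4/5), (-18/5, 8/5)

T1 rotate counter-clockwise with cos θ = 3/5, sin θ = -4/5: (1, 5) → (23/5, 11/5); (0, -1) → (-4/5, -3/5); (0, -2) → (-8/5, -6/5)
T2 shear: x ← x − 1·y: (23/5, 11/5) → (12/5, 11/5); (-4/5, -3/5) → (-1/5, -3/5); (-8/5, -6/5) → (-2/5, -6/5)
T3 shear: y ← y + 1·x: (12/5, 11/5) → (12/5, 23/5); (-1/5, -3/5) → (-1/5, -4/5); (-2/5, -6/5) → (-2/5, -8/5)
T4 shear: x ← x + 2·y: (12/5, 23/5) → (58/5, 23/5); (-1/5, -4/5) → (-9/5, -4/5); (-2/5, -8/5) → (-18/5, -8/5)
T5 reflect across y = 0: (58/5, 23/5) → (58/5, -23/5); (-9/5, -4/5) → (-9/5, 4/5); (-18/5, -8/5) → (-18/5, 8/5)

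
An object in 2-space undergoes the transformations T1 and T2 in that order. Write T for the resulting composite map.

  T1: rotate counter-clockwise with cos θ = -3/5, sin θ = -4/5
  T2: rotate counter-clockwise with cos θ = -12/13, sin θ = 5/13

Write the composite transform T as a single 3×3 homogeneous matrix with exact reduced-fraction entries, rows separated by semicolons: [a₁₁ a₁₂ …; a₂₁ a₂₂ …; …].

T = [56/65 -33/65 0; 33/65 56/65 0; 0 0 1]

T1 = [-3/5 4/5 0; -4/5 -3/5 0; 0 0 1]
T2·T1 = [56/65 -33/65 0; 33/65 56/65 0; 0 0 1]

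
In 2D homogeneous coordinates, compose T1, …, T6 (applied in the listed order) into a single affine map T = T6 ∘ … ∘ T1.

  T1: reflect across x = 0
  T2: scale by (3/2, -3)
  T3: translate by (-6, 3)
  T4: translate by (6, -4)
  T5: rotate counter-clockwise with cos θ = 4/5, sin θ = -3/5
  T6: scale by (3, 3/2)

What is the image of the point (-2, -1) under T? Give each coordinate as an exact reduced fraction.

T1 reflect across x = 0: (-2, -1) → (2, -1)
T2 scale by (3/2, -3): (2, -1) → (3, 3)
T3 translate by (-6, 3): (3, 3) → (-3, 6)
T4 translate by (6, -4): (-3, 6) → (3, 2)
T5 rotate counter-clockwise with cos θ = 4/5, sin θ = -3/5: (3, 2) → (18/5, -1/5)
T6 scale by (3, 3/2): (18/5, -1/5) → (54/5, -3/10)

T(p) = (54/5, -3/10)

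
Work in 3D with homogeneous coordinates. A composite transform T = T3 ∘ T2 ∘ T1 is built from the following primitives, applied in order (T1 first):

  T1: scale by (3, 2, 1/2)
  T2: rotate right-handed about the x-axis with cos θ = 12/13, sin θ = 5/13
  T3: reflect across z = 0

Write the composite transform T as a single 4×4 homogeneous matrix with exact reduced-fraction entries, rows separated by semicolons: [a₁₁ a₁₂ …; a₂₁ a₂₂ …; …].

T = [3 0 0 0; 0 24/13 -5/26 0; 0 -10/13 -6/13 0; 0 0 0 1]

T1 = [3 0 0 0; 0 2 0 0; 0 0 1/2 0; 0 0 0 1]
T2·T1 = [3 0 0 0; 0 24/13 -5/26 0; 0 10/13 6/13 0; 0 0 0 1]
T3·…·T1 = [3 0 0 0; 0 24/13 -5/26 0; 0 -10/13 -6/13 0; 0 0 0 1]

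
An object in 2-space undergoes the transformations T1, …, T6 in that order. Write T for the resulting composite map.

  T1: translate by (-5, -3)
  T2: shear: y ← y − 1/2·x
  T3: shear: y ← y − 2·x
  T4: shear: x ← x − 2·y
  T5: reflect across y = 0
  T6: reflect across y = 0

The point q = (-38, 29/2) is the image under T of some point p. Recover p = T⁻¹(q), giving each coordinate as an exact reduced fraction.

T1 = [1 0 -5; 0 1 -3; 0 0 1]
T2·T1 = [1 0 -5; -1/2 1 -1/2; 0 0 1]
T3·…·T1 = [1 0 -5; -5/2 1 19/2; 0 0 1]
T4·…·T1 = [6 -2 -24; -5/2 1 19/2; 0 0 1]
T5·…·T1 = [6 -2 -24; 5/2 -1 -19/2; 0 0 1]
T6·…·T1 = [6 -2 -24; -5/2 1 19/2; 0 0 1]
det M = 1; M⁻¹ = [1 2 5; 5/2 6 3; 0 0 1]
M⁻¹ · (-38, 29/2)ᵀ = (-4, -5)ᵀ

p = (-4, -5)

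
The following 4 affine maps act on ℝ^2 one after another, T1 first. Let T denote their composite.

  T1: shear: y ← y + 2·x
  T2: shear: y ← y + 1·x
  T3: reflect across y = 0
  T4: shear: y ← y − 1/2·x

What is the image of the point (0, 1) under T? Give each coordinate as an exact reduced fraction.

T(p) = (0, -1)

T1 shear: y ← y + 2·x: (0, 1) → (0, 1)
T2 shear: y ← y + 1·x: (0, 1) → (0, 1)
T3 reflect across y = 0: (0, 1) → (0, -1)
T4 shear: y ← y − 1/2·x: (0, -1) → (0, -1)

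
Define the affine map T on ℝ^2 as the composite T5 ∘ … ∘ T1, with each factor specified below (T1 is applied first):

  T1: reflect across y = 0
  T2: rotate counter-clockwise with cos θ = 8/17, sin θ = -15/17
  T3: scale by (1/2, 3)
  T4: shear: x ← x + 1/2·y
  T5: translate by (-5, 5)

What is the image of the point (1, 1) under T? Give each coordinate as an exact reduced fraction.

T(p) = (-123/17, 16/17)

T1 reflect across y = 0: (1, 1) → (1, -1)
T2 rotate counter-clockwise with cos θ = 8/17, sin θ = -15/17: (1, -1) → (-7/17, -23/17)
T3 scale by (1/2, 3): (-7/17, -23/17) → (-7/34, -69/17)
T4 shear: x ← x + 1/2·y: (-7/34, -69/17) → (-38/17, -69/17)
T5 translate by (-5, 5): (-38/17, -69/17) → (-123/17, 16/17)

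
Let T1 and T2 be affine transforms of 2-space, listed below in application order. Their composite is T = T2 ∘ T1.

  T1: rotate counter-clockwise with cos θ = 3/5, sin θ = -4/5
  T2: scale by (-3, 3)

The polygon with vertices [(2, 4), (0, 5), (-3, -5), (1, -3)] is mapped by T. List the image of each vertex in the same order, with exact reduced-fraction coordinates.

image vertices: (-66/5, 12/5), (-12, 9), (87/5, -9/5), (27/5, -39/5)

T1 rotate counter-clockwise with cos θ = 3/5, sin θ = -4/5: (2, 4) → (22/5, 4/5); (0, 5) → (4, 3); (-3, -5) → (-29/5, -3/5); (1, -3) → (-9/5, -13/5)
T2 scale by (-3, 3): (22/5, 4/5) → (-66/5, 12/5); (4, 3) → (-12, 9); (-29/5, -3/5) → (87/5, -9/5); (-9/5, -13/5) → (27/5, -39/5)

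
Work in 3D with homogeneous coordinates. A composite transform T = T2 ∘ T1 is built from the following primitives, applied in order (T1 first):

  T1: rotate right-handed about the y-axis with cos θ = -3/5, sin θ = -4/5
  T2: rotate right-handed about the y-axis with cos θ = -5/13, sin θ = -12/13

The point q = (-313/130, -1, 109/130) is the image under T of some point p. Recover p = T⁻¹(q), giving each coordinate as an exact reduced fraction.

T1 = [-3/5 0 -4/5 0; 0 1 0 0; 4/5 0 -3/5 0; 0 0 0 1]
T2·T1 = [-33/65 0 56/65 0; 0 1 0 0; -56/65 0 -33/65 0; 0 0 0 1]
det M = 1; M⁻¹ = [-33/65 0 -56/65 0; 0 1 0 0; 56/65 0 -33/65 0; 0 0 0 1]
M⁻¹ · (-313/130, -1, 109/130)ᵀ = (1/2, -1, -5/2)ᵀ

p = (1/2, -1, -5/2)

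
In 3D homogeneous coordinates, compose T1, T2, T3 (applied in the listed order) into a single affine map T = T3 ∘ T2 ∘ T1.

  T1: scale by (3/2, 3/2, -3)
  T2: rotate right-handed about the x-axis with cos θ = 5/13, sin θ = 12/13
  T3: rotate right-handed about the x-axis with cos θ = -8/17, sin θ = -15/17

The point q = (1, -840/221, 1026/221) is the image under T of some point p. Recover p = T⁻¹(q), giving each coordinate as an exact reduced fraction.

T1 = [3/2 0 0 0; 0 3/2 0 0; 0 0 -3 0; 0 0 0 1]
T2·T1 = [3/2 0 0 0; 0 15/26 36/13 0; 0 18/13 -15/13 0; 0 0 0 1]
T3·…·T1 = [3/2 0 0 0; 0 210/221 -513/221 0; 0 -513/442 -420/221 0; 0 0 0 1]
det M = -27/4; M⁻¹ = [2/3 0 0 0; 0 280/663 -114/221 0; 0 -57/221 -140/663 0; 0 0 0 1]
M⁻¹ · (1, -840/221, 1026/221)ᵀ = (2/3, -4, 0)ᵀ

p = (2/3, -4, 0)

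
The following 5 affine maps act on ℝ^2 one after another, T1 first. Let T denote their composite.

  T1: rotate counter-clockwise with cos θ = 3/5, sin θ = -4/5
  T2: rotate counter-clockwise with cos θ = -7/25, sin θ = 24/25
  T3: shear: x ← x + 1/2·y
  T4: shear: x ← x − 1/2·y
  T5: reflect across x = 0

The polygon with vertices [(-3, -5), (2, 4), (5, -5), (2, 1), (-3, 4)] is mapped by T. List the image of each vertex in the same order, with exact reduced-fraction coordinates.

image vertices: (-11/5, -27/5), (2, 4), (-7, 1), (-2/5, 11/5), (5, 0)

T1 rotate counter-clockwise with cos θ = 3/5, sin θ = -4/5: (-3, -5) → (-29/5, -3/5); (2, 4) → (22/5, 4/5); (5, -5) → (-1, -7); (2, 1) → (2, -1); (-3, 4) → (7/5, 24/5)
T2 rotate counter-clockwise with cos θ = -7/25, sin θ = 24/25: (-29/5, -3/5) → (11/5, -27/5); (22/5, 4/5) → (-2, 4); (-1, -7) → (7, 1); (2, -1) → (2/5, 11/5); (7/5, 24/5) → (-5, 0)
T3 shear: x ← x + 1/2·y: (11/5, -27/5) → (-1/2, -27/5); (-2, 4) → (0, 4); (7, 1) → (15/2, 1); (2/5, 11/5) → (3/2, 11/5); (-5, 0) → (-5, 0)
T4 shear: x ← x − 1/2·y: (-1/2, -27/5) → (11/5, -27/5); (0, 4) → (-2, 4); (15/2, 1) → (7, 1); (3/2, 11/5) → (2/5, 11/5); (-5, 0) → (-5, 0)
T5 reflect across x = 0: (11/5, -27/5) → (-11/5, -27/5); (-2, 4) → (2, 4); (7, 1) → (-7, 1); (2/5, 11/5) → (-2/5, 11/5); (-5, 0) → (5, 0)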